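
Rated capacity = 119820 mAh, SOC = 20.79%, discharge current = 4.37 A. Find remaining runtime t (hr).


Convert: C_total = 119820 mAh = 119.82 Ah
Step 1: remaining = SOC/100 * C_total = 20.79/100 * 119.82 = 24.911 Ah
Step 2: t = remaining / I = 24.911 / 4.37 = 5.700 hr

5.700 hr


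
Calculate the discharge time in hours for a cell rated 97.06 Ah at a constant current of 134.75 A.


Runtime = 97.06 Ah / 134.75 A = 0.7203 hr

0.7203 hr


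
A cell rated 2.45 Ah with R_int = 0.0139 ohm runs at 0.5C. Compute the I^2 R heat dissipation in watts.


Step 1: I = C_rate * capacity = 0.5 * 2.45 = 1.225 A
Step 2: Q = I^2 * R = 1.225^2 * 0.0139 = 1.5006 * 0.0139 = 0.02086 W

0.02086 W


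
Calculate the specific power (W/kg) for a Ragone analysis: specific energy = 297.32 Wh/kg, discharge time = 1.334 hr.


Specific power = 297.32 Wh/kg / 1.334 hr = 222.9 W/kg

222.9 W/kg


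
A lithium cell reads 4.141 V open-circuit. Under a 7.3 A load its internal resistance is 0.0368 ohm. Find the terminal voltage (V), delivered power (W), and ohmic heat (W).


Step 1: V_terminal = OCV - I*R = 4.141 - 7.3 * 0.0368 = 3.8724 V
Step 2: P_out = V_terminal * I = 3.8724 * 7.3 = 28.27 W
Step 3: Q = I^2 * R = 7.3^2 * 0.0368 = 1.961 W

V=3.8724 V, P=28.27 W, Q=1.961 W


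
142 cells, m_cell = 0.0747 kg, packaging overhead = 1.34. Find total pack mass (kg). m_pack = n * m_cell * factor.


m_pack = n * m_cell * overhead = 142 * 0.0747 * 1.34 = 14.21 kg

14.21 kg


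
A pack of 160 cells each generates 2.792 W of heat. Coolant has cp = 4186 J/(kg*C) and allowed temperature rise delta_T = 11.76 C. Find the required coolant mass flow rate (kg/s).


Step 1: Total heat Q = 160 * 2.792 W = 446.72 W
Step 2: denom = cp * dT = 4186 * 11.76 = 49227
Step 3: m_dot = 446.72 / 49227 = 0.009075 kg/s

0.009075 kg/s


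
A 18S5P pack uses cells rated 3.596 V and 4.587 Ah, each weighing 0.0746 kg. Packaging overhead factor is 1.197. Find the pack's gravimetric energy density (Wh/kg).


Step 1: V_pack = 18 * 3.596 = 64.728 V
Step 2: C_pack = 5 * 4.587 = 22.935 Ah
Step 3: E_pack = V_pack * C_pack = 64.728 * 22.935 = 1484.5 Wh
Step 4: m_pack = 18 * 5 * 0.0746 * 1.197 = 8.0367 kg
Step 5: ED = E_pack / m_pack = 1484.5 / 8.0367 = 184.7 Wh/kg

184.7 Wh/kg


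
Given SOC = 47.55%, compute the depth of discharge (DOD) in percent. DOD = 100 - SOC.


DOD = 100 - SOC = 100 - 47.55 = 52.45%

52.45%


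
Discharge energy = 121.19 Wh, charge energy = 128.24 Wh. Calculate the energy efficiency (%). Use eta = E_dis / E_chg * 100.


Round-trip efficiency = 121.19/128.24 * 100% = 94.50%

94.50%


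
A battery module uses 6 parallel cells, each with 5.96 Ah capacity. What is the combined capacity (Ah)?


C_total = 6 * 5.96 = 35.76 Ah

35.76 Ah


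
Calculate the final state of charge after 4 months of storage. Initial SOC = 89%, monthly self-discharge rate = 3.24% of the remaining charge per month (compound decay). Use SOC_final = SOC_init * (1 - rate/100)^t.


Monthly retention factor = 1 - 3.24/100 = 0.9676
Over 4 months: factor^4 = 0.87656
SOC_final = 89 * 0.87656 = 78.01%

78.01%


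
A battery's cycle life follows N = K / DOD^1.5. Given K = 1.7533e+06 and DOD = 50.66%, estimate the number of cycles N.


Step 1: DOD^1.5 = 50.66^1.5 = 360.58
Step 2: N = 1.7533e+06 / 360.58 = 4862 cycles

4862 cycles


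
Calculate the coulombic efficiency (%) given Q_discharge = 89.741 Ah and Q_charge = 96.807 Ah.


Coulombic efficiency = 89.741/96.807 * 100% = 92.70%

92.70%


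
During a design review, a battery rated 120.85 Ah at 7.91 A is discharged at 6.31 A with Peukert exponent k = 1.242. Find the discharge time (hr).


Step 1: t_rated = C / I_rated = 120.85 / 7.91 = 15.278 hr
Step 2: ratio = 7.91 / 6.31 = 1.2536
Step 3: ratio^k = 1.2536^1.242 = 1.3241
Step 4: t = t_rated * ratio^k = 15.278 * 1.3241 = 20.23 hr

20.23 hr


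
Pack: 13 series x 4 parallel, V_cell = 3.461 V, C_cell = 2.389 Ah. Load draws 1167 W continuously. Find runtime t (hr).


Step 1: E_pack = Ns * V_cell * Np * C_cell = 13 * 3.461 * 4 * 2.389 = 429.95 Wh
Step 2: t = E_pack / P = 429.95 / 1167 = 0.3684 hr

0.3684 hr


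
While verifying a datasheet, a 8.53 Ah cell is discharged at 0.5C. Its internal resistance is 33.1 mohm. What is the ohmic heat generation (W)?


Convert: R = 33.1 mohm = 0.0331 ohm
Step 1: I = C_rate * capacity = 0.5 * 8.53 = 4.265 A
Step 2: Q = I^2 * R = 4.265^2 * 0.0331 = 18.19 * 0.0331 = 0.6021 W

0.6021 W


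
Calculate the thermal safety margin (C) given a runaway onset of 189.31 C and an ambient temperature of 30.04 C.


margin = T_onset - T_ambient = 189.31 - 30.04 = 159.27 C

159.27 C


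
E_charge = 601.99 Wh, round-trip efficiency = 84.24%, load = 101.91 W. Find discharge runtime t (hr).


Step 1: E_discharge = eta/100 * E_charge = 84.24/100 * 601.99 = 507.12 Wh
Step 2: t = E_discharge / P = 507.12 / 101.91 = 4.976 hr

4.976 hr


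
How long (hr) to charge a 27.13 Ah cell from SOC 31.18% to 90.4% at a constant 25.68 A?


delta_Ah = 27.13 * (90.4 - 31.18) / 100 = 16.066 Ah
t = delta_Ah / I = 16.066 / 25.68 = 0.6256 hr

0.6256 hr


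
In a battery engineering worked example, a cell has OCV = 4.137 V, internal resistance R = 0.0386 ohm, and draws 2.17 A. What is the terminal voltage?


IR drop = 2.17 * 0.0386 = 0.083762 V
V = 4.137 - 0.083762 = 4.053 V

4.053 V


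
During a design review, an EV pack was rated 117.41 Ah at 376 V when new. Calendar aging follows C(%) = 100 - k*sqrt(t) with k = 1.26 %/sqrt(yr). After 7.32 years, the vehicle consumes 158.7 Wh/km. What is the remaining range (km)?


Step 1: capacity retention = 100 - 1.26 * sqrt(7.32) = 100 - 1.26 * 2.7055 = 96.591%
Step 2: C_now = 117.41 * 96.591/100 = 113.41 Ah
Step 3: E_pack = V * C_now = 376 * 113.41 = 42642 Wh
Step 4: range = E_pack / consumption = 42642 / 158.7 = 268.7 km

268.7 km


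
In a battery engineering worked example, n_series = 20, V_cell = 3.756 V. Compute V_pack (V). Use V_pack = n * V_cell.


With 20 cells in series at 3.756 V each, V_pack = 75.12 V

75.12 V


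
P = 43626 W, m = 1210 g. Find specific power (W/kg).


Convert: m = 1210 g = 1.21 kg
Specific power = 43626 W / 1.21 kg = 36050 W/kg

36050 W/kg


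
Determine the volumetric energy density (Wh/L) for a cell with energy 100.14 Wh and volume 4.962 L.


ED = E / V = 100.14 / 4.962 = 20.18 Wh/L

20.18 Wh/L


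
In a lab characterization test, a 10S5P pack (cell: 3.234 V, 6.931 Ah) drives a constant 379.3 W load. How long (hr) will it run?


Step 1: E_pack = Ns * V_cell * Np * C_cell = 10 * 3.234 * 5 * 6.931 = 1120.7 Wh
Step 2: t = E_pack / P = 1120.7 / 379.3 = 2.955 hr

2.955 hr


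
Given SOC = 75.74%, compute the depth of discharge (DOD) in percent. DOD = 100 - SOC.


DOD = 100 - SOC = 100 - 75.74 = 24.26%

24.26%


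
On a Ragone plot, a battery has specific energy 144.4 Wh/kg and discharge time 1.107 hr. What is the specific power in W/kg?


P_specific = E / t = 144.4 / 1.107 = 130.4 W/kg

130.4 W/kg


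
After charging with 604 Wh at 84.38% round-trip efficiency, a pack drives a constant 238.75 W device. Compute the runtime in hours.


Step 1: E_discharge = eta/100 * E_charge = 84.38/100 * 604 = 509.66 Wh
Step 2: t = E_discharge / P = 509.66 / 238.75 = 2.135 hr

2.135 hr


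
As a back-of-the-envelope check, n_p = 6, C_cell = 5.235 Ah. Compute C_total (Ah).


Parallel capacities add: 6 * 5.235 Ah = 31.41 Ah

31.41 Ah


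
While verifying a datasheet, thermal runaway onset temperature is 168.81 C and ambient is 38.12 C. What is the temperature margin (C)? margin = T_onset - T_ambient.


Safety margin = 168.81 C - 38.12 C = 130.69 C

130.69 C


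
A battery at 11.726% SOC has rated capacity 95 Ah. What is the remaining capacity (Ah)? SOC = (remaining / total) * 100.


remaining = SOC / 100 * total = 11.726 / 100 * 95 = 11.14 Ah

11.14 Ah


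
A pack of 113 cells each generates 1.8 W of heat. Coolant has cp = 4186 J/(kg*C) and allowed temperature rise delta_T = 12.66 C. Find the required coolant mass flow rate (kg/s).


Q_total = 113 * 1.8 = 203.4 W
m_dot = Q_total / (cp * dT) = 203.4 / (4186 * 12.66) = 0.003838 kg/s

0.003838 kg/s


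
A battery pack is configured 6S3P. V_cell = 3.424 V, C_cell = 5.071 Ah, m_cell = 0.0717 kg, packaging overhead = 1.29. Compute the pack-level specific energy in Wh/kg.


Step 1: V_pack = 6 * 3.424 = 20.544 V
Step 2: C_pack = 3 * 5.071 = 15.213 Ah
Step 3: E_pack = V_pack * C_pack = 20.544 * 15.213 = 312.54 Wh
Step 4: m_pack = 6 * 3 * 0.0717 * 1.29 = 1.6649 kg
Step 5: ED = E_pack / m_pack = 312.54 / 1.6649 = 187.7 Wh/kg

187.7 Wh/kg


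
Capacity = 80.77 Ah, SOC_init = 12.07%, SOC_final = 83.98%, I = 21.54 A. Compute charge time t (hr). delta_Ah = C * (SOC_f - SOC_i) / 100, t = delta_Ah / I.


delta_Ah = 80.77 * (83.98 - 12.07) / 100 = 58.082 Ah
t = delta_Ah / I = 58.082 / 21.54 = 2.696 hr

2.696 hr


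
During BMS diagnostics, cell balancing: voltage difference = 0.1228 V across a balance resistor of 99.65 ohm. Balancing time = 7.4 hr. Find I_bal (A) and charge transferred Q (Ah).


First, Ohm's law: I_bal = 0.1228 V / 99.65 ohm = 0.0012323 A
Then Q = I * t = 0.0012323 A * 7.4 hr = 0.009119 Ah

I=0.0012323 A, Q=0.009119 Ah


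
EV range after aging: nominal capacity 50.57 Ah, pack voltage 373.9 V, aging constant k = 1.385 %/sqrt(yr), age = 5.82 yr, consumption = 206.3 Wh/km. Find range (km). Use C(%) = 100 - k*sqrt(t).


Step 1: capacity retention = 100 - 1.385 * sqrt(5.82) = 100 - 1.385 * 2.4125 = 96.659%
Step 2: C_now = 50.57 * 96.659/100 = 48.88 Ah
Step 3: E_pack = V * C_now = 373.9 * 48.88 = 18276 Wh
Step 4: range = E_pack / consumption = 18276 / 206.3 = 88.59 km

88.59 km


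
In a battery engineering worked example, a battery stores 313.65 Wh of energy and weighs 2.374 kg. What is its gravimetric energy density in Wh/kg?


Specific energy = 313.65 Wh / 2.374 kg = 132.1 Wh/kg

132.1 Wh/kg


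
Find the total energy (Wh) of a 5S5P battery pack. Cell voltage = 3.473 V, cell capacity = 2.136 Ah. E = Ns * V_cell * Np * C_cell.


E = Ns * Vcell * Np * Ccell = 5 * 3.473 * 5 * 2.136 = 185.5 Wh

185.5 Wh


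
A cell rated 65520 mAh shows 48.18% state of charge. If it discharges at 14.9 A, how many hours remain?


Convert: C_total = 65520 mAh = 65.52 Ah
Step 1: remaining = SOC/100 * C_total = 48.18/100 * 65.52 = 31.568 Ah
Step 2: t = remaining / I = 31.568 / 14.9 = 2.119 hr

2.119 hr


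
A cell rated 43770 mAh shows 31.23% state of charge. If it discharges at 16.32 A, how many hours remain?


Convert: C_total = 43770 mAh = 43.77 Ah
Step 1: remaining = SOC/100 * C_total = 31.23/100 * 43.77 = 13.669 Ah
Step 2: t = remaining / I = 13.669 / 16.32 = 0.8376 hr

0.8376 hr


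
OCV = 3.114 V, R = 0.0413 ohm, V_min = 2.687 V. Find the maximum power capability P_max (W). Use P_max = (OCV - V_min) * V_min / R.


P_max = (OCV - V_min) * V_min / R = (3.114 - 2.687) * 2.687 / 0.0413 = 0.427 * 2.687 / 0.0413 = 27.78 W

27.78 W


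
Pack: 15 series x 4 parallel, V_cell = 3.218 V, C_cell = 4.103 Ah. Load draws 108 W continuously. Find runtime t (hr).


Step 1: E_pack = Ns * V_cell * Np * C_cell = 15 * 3.218 * 4 * 4.103 = 792.21 Wh
Step 2: t = E_pack / P = 792.21 / 108 = 7.335 hr

7.335 hr


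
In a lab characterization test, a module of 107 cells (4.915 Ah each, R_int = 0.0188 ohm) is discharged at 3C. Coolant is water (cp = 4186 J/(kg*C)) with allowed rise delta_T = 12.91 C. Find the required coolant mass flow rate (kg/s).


Step 1: I = 3 * 4.915 = 14.745 A
Step 2: Q_cell = I^2 * R = 14.745^2 * 0.0188 = 4.0874 W
Step 3: Q_total = 107 * 4.0874 = 437.35 W
Step 4: m_dot = Q_total / (cp * dT) = 437.35 / (4186 * 12.91) = 0.008093 kg/s

0.008093 kg/s


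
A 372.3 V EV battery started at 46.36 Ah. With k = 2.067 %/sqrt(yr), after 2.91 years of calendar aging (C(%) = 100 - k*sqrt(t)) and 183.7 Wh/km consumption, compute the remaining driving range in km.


Step 1: capacity retention = 100 - 2.067 * sqrt(2.91) = 100 - 2.067 * 1.7059 = 96.474%
Step 2: C_now = 46.36 * 96.474/100 = 44.725 Ah
Step 3: E_pack = V * C_now = 372.3 * 44.725 = 16651 Wh
Step 4: range = E_pack / consumption = 16651 / 183.7 = 90.64 km

90.64 km


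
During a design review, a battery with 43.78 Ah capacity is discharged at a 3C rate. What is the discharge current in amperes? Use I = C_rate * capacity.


At 3C: I = 3 * 43.78 Ah = 131.34 A

131.34 A


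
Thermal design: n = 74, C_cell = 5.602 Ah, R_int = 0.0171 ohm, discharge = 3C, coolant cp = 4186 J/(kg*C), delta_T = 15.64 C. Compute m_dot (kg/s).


Step 1: I = 3 * 5.602 = 16.806 A
Step 2: Q_cell = I^2 * R = 16.806^2 * 0.0171 = 4.8298 W
Step 3: Q_total = 74 * 4.8298 = 357.41 W
Step 4: m_dot = Q_total / (cp * dT) = 357.41 / (4186 * 15.64) = 0.005459 kg/s

0.005459 kg/s


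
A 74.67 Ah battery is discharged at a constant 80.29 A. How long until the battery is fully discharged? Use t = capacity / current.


Runtime = 74.67 Ah / 80.29 A = 0.9300 hr

0.9300 hr


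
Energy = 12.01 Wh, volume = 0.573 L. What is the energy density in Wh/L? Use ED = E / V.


ED = E / V = 12.01 / 0.573 = 20.96 Wh/L

20.96 Wh/L


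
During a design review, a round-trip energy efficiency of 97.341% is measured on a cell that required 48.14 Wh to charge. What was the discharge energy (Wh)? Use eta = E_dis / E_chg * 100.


E_dis = eta/100 * E_chg = 97.341/100 * 48.14 = 46.86 Wh

46.86 Wh


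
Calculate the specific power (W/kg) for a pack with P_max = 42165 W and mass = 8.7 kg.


Specific power = 42165 W / 8.7 kg = 4847 W/kg

4847 W/kg


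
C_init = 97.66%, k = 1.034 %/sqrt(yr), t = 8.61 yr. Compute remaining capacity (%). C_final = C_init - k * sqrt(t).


sqrt(t) = sqrt(8.61) = 2.9343
C_final = 97.66 - 1.034 * 2.9343 = 94.63%

94.63%


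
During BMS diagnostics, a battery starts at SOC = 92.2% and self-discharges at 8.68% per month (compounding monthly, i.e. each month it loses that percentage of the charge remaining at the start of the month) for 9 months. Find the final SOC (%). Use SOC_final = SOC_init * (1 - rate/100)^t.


decay = (1 - 8.68/100)^9 = 0.44167
SOC_final = 92.2 * 0.44167 = 40.72%

40.72%


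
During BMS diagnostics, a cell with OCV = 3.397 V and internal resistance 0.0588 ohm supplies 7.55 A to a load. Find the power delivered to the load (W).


Step 1: V_terminal = OCV - I*R = 3.397 - 7.55 * 0.0588 = 2.9531 V
Step 2: P_out = V_terminal * I = 2.9531 * 7.55 = 22.30 W

22.30 W


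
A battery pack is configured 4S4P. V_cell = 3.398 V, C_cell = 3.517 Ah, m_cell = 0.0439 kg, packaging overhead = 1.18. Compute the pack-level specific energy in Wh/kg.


Step 1: V_pack = 4 * 3.398 = 13.592 V
Step 2: C_pack = 4 * 3.517 = 14.068 Ah
Step 3: E_pack = V_pack * C_pack = 13.592 * 14.068 = 191.21 Wh
Step 4: m_pack = 4 * 4 * 0.0439 * 1.18 = 0.82883 kg
Step 5: ED = E_pack / m_pack = 191.21 / 0.82883 = 230.7 Wh/kg

230.7 Wh/kg


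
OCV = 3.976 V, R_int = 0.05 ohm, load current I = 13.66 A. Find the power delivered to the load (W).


Step 1: V_terminal = OCV - I*R = 3.976 - 13.66 * 0.05 = 3.293 V
Step 2: P_out = V_terminal * I = 3.293 * 13.66 = 44.98 W

44.98 W


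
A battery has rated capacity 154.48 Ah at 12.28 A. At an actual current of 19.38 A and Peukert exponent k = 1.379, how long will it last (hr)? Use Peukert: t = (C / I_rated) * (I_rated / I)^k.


t_rated = C / I_rated = 154.48 / 12.28 = 12.58 hr
(I_rated/I)^k = (0.63364)^1.379 = 0.53302
t = t_rated * (I_rated/I)^k = 12.58 * 0.53302 = 6.705 hr

6.705 hr


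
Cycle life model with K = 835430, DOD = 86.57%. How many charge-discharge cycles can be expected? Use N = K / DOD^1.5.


DOD^1.5 = 805.47
N = K / DOD^1.5 = 835430 / 805.47 = 1037

1037 cycles


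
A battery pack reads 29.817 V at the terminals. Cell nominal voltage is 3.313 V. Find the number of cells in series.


Rearranging: n = V_pack / V_cell = 29.817 / 3.313 = 9 cells

9


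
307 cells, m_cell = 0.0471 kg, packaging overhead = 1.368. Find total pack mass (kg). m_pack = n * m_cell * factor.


m_pack = n * m_cell * overhead = 307 * 0.0471 * 1.368 = 19.78 kg

19.78 kg


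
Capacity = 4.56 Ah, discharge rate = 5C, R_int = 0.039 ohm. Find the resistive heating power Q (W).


Step 1: I = C_rate * capacity = 5 * 4.56 = 22.8 A
Step 2: Q = I^2 * R = 22.8^2 * 0.039 = 519.84 * 0.039 = 20.27 W

20.27 W


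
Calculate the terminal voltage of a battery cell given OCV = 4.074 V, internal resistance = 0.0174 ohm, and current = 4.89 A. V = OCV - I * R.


IR drop = 4.89 * 0.0174 = 0.085086 V
V = 4.074 - 0.085086 = 3.989 V

3.989 V


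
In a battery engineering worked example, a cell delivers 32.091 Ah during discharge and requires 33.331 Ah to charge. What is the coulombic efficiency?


Coulombic efficiency = 32.091/33.331 * 100% = 96.28%

96.28%


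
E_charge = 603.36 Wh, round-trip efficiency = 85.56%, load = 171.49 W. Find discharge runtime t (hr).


Step 1: E_discharge = eta/100 * E_charge = 85.56/100 * 603.36 = 516.23 Wh
Step 2: t = E_discharge / P = 516.23 / 171.49 = 3.010 hr

3.010 hr


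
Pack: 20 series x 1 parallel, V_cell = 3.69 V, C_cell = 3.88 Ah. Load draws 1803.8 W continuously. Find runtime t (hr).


Step 1: E_pack = Ns * V_cell * Np * C_cell = 20 * 3.69 * 1 * 3.88 = 286.34 Wh
Step 2: t = E_pack / P = 286.34 / 1803.8 = 0.1587 hr

0.1587 hr


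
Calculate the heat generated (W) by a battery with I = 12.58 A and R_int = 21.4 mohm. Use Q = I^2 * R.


Convert: R = 21.4 mohm = 0.0214 ohm
I^2 = 158.26
Q = 158.26 * 0.0214 = 3.387 W

3.387 W


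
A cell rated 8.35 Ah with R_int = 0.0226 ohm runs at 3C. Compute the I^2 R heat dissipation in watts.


Step 1: I = C_rate * capacity = 3 * 8.35 = 25.05 A
Step 2: Q = I^2 * R = 25.05^2 * 0.0226 = 627.5 * 0.0226 = 14.18 W

14.18 W


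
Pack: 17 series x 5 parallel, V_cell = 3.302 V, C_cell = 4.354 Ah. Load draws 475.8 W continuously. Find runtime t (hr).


Step 1: E_pack = Ns * V_cell * Np * C_cell = 17 * 3.302 * 5 * 4.354 = 1222 Wh
Step 2: t = E_pack / P = 1222 / 475.8 = 2.568 hr

2.568 hr


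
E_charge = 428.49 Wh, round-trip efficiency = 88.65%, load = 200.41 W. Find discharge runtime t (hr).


Step 1: E_discharge = eta/100 * E_charge = 88.65/100 * 428.49 = 379.86 Wh
Step 2: t = E_discharge / P = 379.86 / 200.41 = 1.895 hr

1.895 hr


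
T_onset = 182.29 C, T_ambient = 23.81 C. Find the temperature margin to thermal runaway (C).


margin = T_onset - T_ambient = 182.29 - 23.81 = 158.48 C

158.48 C


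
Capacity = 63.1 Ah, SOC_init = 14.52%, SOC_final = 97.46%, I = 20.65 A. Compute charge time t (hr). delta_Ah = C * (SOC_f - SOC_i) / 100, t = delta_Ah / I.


Step 1: dSOC = 97.46% - 14.52% = 82.94%
Step 2: delta_Ah = 63.1 * 82.94 / 100 = 52.335 Ah
Step 3: t = 52.335 / 20.65 = 2.534 hr

2.534 hr


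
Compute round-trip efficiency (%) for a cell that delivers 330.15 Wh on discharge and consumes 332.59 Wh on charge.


Round-trip efficiency = 330.15/332.59 * 100% = 99.27%

99.27%


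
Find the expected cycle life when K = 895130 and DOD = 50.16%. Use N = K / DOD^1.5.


Step 1: DOD^1.5 = 50.16^1.5 = 355.25
Step 2: N = 895130 / 355.25 = 2520 cycles

2520 cycles


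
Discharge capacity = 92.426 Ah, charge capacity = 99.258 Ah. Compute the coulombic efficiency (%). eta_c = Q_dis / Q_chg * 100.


eta_c = Q_dis / Q_chg * 100 = 92.426 / 99.258 * 100 = 93.12%

93.12%


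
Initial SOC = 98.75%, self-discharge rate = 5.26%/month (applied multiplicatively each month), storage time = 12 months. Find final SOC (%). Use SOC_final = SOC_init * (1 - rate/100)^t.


Monthly retention factor = 1 - 5.26/100 = 0.9474
Over 12 months: factor^12 = 0.52288
SOC_final = 98.75 * 0.52288 = 51.63%

51.63%


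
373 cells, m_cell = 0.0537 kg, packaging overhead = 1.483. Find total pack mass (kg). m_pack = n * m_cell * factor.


m_pack = n * m_cell * overhead = 373 * 0.0537 * 1.483 = 29.70 kg

29.70 kg


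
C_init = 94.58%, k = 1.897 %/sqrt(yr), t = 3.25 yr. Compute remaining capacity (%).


Step 1: sqrt(3.25 yr) = 1.8028
Step 2: drop = 1.897 * 1.8028 = 3.4199
Step 3: C_final = 94.58 - 3.4199 = 91.16%

91.16%


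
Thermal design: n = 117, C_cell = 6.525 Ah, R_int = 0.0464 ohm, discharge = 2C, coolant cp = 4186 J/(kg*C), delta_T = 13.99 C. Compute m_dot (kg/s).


Step 1: I = 2 * 6.525 = 13.05 A
Step 2: Q_cell = I^2 * R = 13.05^2 * 0.0464 = 7.902 W
Step 3: Q_total = 117 * 7.902 = 924.53 W
Step 4: m_dot = Q_total / (cp * dT) = 924.53 / (4186 * 13.99) = 0.01579 kg/s

0.01579 kg/s


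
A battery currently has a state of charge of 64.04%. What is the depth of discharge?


DOD = 100 - SOC = 100 - 64.04 = 35.96%

35.96%


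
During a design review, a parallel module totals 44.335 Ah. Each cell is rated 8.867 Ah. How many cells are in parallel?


n = C_total / C_cell = 44.335 / 8.867 = 5

5


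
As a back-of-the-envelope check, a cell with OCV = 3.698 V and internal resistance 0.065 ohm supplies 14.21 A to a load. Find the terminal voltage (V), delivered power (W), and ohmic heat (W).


Step 1: V_terminal = OCV - I*R = 3.698 - 14.21 * 0.065 = 2.7744 V
Step 2: P_out = V_terminal * I = 2.7744 * 14.21 = 39.42 W
Step 3: Q = I^2 * R = 14.21^2 * 0.065 = 13.13 W

V=2.7744 V, P=39.42 W, Q=13.13 W


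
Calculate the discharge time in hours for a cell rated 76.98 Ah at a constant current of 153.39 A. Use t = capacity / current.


t = capacity / current = 76.98 / 153.39 = 0.5019 hr

0.5019 hr


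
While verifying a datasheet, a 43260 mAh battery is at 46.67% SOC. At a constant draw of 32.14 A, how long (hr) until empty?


Convert: C_total = 43260 mAh = 43.26 Ah
Step 1: remaining = SOC/100 * C_total = 46.67/100 * 43.26 = 20.189 Ah
Step 2: t = remaining / I = 20.189 / 32.14 = 0.6282 hr

0.6282 hr


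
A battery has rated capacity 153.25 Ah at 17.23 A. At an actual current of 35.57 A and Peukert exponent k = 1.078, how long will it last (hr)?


Step 1: t_rated = C / I_rated = 153.25 / 17.23 = 8.8944 hr
Step 2: ratio = 17.23 / 35.57 = 0.4844
Step 3: ratio^k = 0.4844^1.078 = 0.45777
Step 4: t = t_rated * ratio^k = 8.8944 * 0.45777 = 4.072 hr

4.072 hr


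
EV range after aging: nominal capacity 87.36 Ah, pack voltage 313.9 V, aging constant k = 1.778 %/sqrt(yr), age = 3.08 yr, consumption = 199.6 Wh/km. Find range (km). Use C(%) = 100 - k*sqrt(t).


Step 1: capacity retention = 100 - 1.778 * sqrt(3.08) = 100 - 1.778 * 1.755 = 96.88%
Step 2: C_now = 87.36 * 96.88/100 = 84.634 Ah
Step 3: E_pack = V * C_now = 313.9 * 84.634 = 26567 Wh
Step 4: range = E_pack / consumption = 26567 / 199.6 = 133.1 km

133.1 km


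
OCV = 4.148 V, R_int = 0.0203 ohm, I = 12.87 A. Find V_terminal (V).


V = OCV - I*R = 4.148 - 12.87 * 0.0203 = 3.887 V

3.887 V


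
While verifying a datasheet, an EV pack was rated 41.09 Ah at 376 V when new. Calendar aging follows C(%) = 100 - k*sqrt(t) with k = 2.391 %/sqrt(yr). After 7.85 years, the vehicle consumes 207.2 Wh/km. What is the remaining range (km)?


Step 1: capacity retention = 100 - 2.391 * sqrt(7.85) = 100 - 2.391 * 2.8018 = 93.301%
Step 2: C_now = 41.09 * 93.301/100 = 38.337 Ah
Step 3: E_pack = V * C_now = 376 * 38.337 = 14415 Wh
Step 4: range = E_pack / consumption = 14415 / 207.2 = 69.57 km

69.57 km


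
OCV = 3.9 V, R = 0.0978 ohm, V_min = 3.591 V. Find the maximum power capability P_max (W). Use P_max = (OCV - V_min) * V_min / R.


dV = OCV - V_min = 0.309 V (so I_max = dV / R)
P_max = dV * V_min / R = 0.309 * 3.591 / 0.0978 = 11.35 W

11.35 W


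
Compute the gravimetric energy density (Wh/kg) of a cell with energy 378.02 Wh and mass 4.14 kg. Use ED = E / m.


ED = E / m = 378.02 / 4.14 = 91.31 Wh/kg

91.31 Wh/kg


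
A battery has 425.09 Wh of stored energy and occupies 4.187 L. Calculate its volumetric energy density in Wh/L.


Volumetric ED = 425.09 Wh / 4.187 L = 101.5 Wh/L

101.5 Wh/L


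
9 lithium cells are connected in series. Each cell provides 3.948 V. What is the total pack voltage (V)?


V_pack = n * V_cell = 9 * 3.948 = 35.532 V

35.532 V


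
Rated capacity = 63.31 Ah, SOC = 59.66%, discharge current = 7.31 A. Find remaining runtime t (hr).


Step 1: remaining = SOC/100 * C_total = 59.66/100 * 63.31 = 37.771 Ah
Step 2: t = remaining / I = 37.771 / 7.31 = 5.167 hr

5.167 hr


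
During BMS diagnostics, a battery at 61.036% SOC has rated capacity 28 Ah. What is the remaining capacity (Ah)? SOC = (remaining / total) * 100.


remaining = SOC / 100 * total = 61.036 / 100 * 28 = 17.09 Ah

17.09 Ah


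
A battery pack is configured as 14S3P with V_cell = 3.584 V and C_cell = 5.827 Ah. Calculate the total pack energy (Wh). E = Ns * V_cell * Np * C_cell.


E = Ns * Vcell * Np * Ccell = 14 * 3.584 * 3 * 5.827 = 877.1 Wh

877.1 Wh


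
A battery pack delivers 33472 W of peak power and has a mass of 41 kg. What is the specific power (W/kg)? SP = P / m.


SP = P / m = 33472 / 41 = 816.4 W/kg

816.4 W/kg


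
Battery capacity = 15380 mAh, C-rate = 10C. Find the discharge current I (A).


Convert: capacity = 15380 mAh = 15.38 Ah
At 10C: I = 10 * 15.38 Ah = 153.8 A

153.8 A


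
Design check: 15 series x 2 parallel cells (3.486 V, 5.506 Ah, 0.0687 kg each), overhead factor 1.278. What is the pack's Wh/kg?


Step 1: V_pack = 15 * 3.486 = 52.29 V
Step 2: C_pack = 2 * 5.506 = 11.012 Ah
Step 3: E_pack = V_pack * C_pack = 52.29 * 11.012 = 575.82 Wh
Step 4: m_pack = 15 * 2 * 0.0687 * 1.278 = 2.634 kg
Step 5: ED = E_pack / m_pack = 575.82 / 2.634 = 218.6 Wh/kg

218.6 Wh/kg


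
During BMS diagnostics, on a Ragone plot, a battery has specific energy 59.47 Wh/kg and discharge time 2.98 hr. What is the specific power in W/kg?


P_specific = E / t = 59.47 / 2.98 = 19.96 W/kg

19.96 W/kg


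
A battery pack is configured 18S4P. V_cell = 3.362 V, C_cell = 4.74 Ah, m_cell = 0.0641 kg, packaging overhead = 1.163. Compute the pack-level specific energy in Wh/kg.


Step 1: V_pack = 18 * 3.362 = 60.516 V
Step 2: C_pack = 4 * 4.74 = 18.96 Ah
Step 3: E_pack = V_pack * C_pack = 60.516 * 18.96 = 1147.4 Wh
Step 4: m_pack = 18 * 4 * 0.0641 * 1.163 = 5.3675 kg
Step 5: ED = E_pack / m_pack = 1147.4 / 5.3675 = 213.8 Wh/kg

213.8 Wh/kg


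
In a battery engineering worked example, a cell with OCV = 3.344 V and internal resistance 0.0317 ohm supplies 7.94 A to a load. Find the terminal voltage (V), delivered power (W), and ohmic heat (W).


Step 1: V_terminal = OCV - I*R = 3.344 - 7.94 * 0.0317 = 3.0923 V
Step 2: P_out = V_terminal * I = 3.0923 * 7.94 = 24.55 W
Step 3: Q = I^2 * R = 7.94^2 * 0.0317 = 1.998 W

V=3.0923 V, P=24.55 W, Q=1.998 W


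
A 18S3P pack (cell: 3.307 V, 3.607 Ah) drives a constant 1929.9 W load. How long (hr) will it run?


Step 1: E_pack = Ns * V_cell * Np * C_cell = 18 * 3.307 * 3 * 3.607 = 644.13 Wh
Step 2: t = E_pack / P = 644.13 / 1929.9 = 0.3338 hr

0.3338 hr


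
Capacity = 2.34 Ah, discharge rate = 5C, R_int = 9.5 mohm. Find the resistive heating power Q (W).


Convert: R = 9.5 mohm = 0.0095 ohm
Step 1: I = C_rate * capacity = 5 * 2.34 = 11.7 A
Step 2: Q = I^2 * R = 11.7^2 * 0.0095 = 136.89 * 0.0095 = 1.300 W

1.300 W


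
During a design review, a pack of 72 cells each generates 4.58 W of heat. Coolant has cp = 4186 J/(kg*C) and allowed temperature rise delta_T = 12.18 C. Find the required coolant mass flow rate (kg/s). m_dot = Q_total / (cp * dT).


Step 1: Total heat Q = 72 * 4.58 W = 329.76 W
Step 2: denom = cp * dT = 4186 * 12.18 = 50985
Step 3: m_dot = 329.76 / 50985 = 0.006468 kg/s

0.006468 kg/s


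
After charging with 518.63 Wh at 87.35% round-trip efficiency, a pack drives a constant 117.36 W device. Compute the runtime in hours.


Step 1: E_discharge = eta/100 * E_charge = 87.35/100 * 518.63 = 453.02 Wh
Step 2: t = E_discharge / P = 453.02 / 117.36 = 3.860 hr

3.860 hr


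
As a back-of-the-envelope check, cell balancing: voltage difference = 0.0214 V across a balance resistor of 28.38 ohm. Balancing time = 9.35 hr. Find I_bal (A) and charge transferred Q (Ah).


I_bal = dV / R = 0.0214 / 28.38 = 7.5405e-04 A
Q = I_bal * t = 7.5405e-04 * 9.35 = 0.007050 Ah

I=7.5405e-04 A, Q=0.007050 Ah


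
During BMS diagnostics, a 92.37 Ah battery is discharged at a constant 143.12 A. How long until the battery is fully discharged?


Runtime = 92.37 Ah / 143.12 A = 0.6454 hr

0.6454 hr


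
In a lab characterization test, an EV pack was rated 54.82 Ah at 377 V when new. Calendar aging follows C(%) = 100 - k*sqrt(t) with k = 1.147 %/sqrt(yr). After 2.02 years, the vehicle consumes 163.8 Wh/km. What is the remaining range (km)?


Step 1: capacity retention = 100 - 1.147 * sqrt(2.02) = 100 - 1.147 * 1.4213 = 98.37%
Step 2: C_now = 54.82 * 98.37/100 = 53.926 Ah
Step 3: E_pack = V * C_now = 377 * 53.926 = 20330 Wh
Step 4: range = E_pack / consumption = 20330 / 163.8 = 124.1 km

124.1 km


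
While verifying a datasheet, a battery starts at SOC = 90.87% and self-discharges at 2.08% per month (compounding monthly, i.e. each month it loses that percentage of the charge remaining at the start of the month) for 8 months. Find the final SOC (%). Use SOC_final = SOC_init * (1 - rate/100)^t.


Monthly retention factor = 1 - 2.08/100 = 0.9792
Over 8 months: factor^8 = 0.84522
SOC_final = 90.87 * 0.84522 = 76.81%

76.81%


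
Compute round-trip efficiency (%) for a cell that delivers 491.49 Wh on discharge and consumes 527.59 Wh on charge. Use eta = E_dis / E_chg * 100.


eta_e = E_dis / E_chg * 100 = 491.49 / 527.59 * 100 = 93.16%

93.16%


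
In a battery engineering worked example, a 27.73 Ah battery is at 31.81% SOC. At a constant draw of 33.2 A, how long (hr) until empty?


Step 1: remaining = SOC/100 * C_total = 31.81/100 * 27.73 = 8.8209 Ah
Step 2: t = remaining / I = 8.8209 / 33.2 = 0.2657 hr

0.2657 hr


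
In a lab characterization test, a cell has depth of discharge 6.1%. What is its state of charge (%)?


SOC = 100 - DOD = 100 - 6.1 = 93.9%

93.9%


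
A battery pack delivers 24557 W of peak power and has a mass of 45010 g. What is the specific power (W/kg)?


Convert: m = 45010 g = 45.01 kg
Specific power = 24557 W / 45.01 kg = 545.6 W/kg

545.6 W/kg


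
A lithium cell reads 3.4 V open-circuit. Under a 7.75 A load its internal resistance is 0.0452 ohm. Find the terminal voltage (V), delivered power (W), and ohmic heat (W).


Step 1: V_terminal = OCV - I*R = 3.4 - 7.75 * 0.0452 = 3.0497 V
Step 2: P_out = V_terminal * I = 3.0497 * 7.75 = 23.64 W
Step 3: Q = I^2 * R = 7.75^2 * 0.0452 = 2.715 W

V=3.0497 V, P=23.64 W, Q=2.715 W


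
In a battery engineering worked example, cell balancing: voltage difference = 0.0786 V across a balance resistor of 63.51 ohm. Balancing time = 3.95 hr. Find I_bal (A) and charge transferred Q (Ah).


I_bal = dV / R = 0.0786 / 63.51 = 0.0012376 A
Q = I_bal * t = 0.0012376 * 3.95 = 0.004889 Ah

I=0.0012376 A, Q=0.004889 Ah


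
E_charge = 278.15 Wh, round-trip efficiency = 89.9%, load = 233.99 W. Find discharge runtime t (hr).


Step 1: E_discharge = eta/100 * E_charge = 89.9/100 * 278.15 = 250.06 Wh
Step 2: t = E_discharge / P = 250.06 / 233.99 = 1.069 hr

1.069 hr


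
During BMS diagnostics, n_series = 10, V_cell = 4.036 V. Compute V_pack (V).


With 10 cells in series at 4.036 V each, V_pack = 40.36 V

40.36 V


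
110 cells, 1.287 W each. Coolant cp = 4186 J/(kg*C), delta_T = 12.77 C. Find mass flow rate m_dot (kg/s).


Step 1: Total heat Q = 110 * 1.287 W = 141.57 W
Step 2: denom = cp * dT = 4186 * 12.77 = 53455
Step 3: m_dot = 141.57 / 53455 = 0.002648 kg/s

0.002648 kg/s


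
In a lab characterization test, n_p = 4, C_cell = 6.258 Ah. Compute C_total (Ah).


Parallel capacities add: 4 * 6.258 Ah = 25.032 Ah

25.032 Ah


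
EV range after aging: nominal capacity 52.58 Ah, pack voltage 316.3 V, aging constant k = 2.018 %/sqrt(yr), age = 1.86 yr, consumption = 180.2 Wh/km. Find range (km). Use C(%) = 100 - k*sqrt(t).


Step 1: capacity retention = 100 - 2.018 * sqrt(1.86) = 100 - 2.018 * 1.3638 = 97.248%
Step 2: C_now = 52.58 * 97.248/100 = 51.133 Ah
Step 3: E_pack = V * C_now = 316.3 * 51.133 = 16173 Wh
Step 4: range = E_pack / consumption = 16173 / 180.2 = 89.75 km

89.75 km


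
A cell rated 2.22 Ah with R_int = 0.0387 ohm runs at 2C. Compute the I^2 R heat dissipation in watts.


Step 1: I = C_rate * capacity = 2 * 2.22 = 4.44 A
Step 2: Q = I^2 * R = 4.44^2 * 0.0387 = 19.714 * 0.0387 = 0.7629 W

0.7629 W


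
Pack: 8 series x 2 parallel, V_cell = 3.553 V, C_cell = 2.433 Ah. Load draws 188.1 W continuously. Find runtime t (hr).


Step 1: E_pack = Ns * V_cell * Np * C_cell = 8 * 3.553 * 2 * 2.433 = 138.31 Wh
Step 2: t = E_pack / P = 138.31 / 188.1 = 0.7353 hr

0.7353 hr


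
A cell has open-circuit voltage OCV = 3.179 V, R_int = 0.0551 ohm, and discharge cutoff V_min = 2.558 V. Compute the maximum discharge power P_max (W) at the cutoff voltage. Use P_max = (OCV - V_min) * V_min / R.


P_max = (OCV - V_min) * V_min / R = (3.179 - 2.558) * 2.558 / 0.0551 = 0.621 * 2.558 / 0.0551 = 28.83 W

28.83 W


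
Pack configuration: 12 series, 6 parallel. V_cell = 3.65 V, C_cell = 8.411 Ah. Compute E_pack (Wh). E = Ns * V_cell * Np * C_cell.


E = Ns * Vcell * Np * Ccell = 12 * 3.65 * 6 * 8.411 = 2210 Wh

2210 Wh


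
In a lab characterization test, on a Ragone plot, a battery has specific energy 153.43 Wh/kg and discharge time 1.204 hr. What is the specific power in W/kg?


P_specific = E / t = 153.43 / 1.204 = 127.4 W/kg

127.4 W/kg


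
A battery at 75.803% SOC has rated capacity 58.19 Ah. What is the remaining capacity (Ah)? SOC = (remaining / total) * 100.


remaining = SOC / 100 * total = 75.803 / 100 * 58.19 = 44.11 Ah

44.11 Ah


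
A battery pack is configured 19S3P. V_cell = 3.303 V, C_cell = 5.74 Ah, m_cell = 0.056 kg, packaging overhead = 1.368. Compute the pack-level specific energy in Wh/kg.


Step 1: V_pack = 19 * 3.303 = 62.757 V
Step 2: C_pack = 3 * 5.74 = 17.22 Ah
Step 3: E_pack = V_pack * C_pack = 62.757 * 17.22 = 1080.7 Wh
Step 4: m_pack = 19 * 3 * 0.056 * 1.368 = 4.3667 kg
Step 5: ED = E_pack / m_pack = 1080.7 / 4.3667 = 247.5 Wh/kg

247.5 Wh/kg


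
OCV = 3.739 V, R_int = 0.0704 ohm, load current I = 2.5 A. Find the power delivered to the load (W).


Step 1: V_terminal = OCV - I*R = 3.739 - 2.5 * 0.0704 = 3.563 V
Step 2: P_out = V_terminal * I = 3.563 * 2.5 = 8.908 W

8.908 W


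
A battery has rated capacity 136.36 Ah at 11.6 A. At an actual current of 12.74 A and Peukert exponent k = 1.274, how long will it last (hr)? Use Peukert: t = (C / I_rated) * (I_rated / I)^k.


t_rated = C / I_rated = 136.36 / 11.6 = 11.755 hr
(I_rated/I)^k = (0.91052)^1.274 = 0.88743
t = t_rated * (I_rated/I)^k = 11.755 * 0.88743 = 10.43 hr

10.43 hr


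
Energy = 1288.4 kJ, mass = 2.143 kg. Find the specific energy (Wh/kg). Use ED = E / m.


Convert: E = 1288.4 kJ = 357.89 Wh
ED = E / m = 357.89 / 2.143 = 167.0 Wh/kg

167.0 Wh/kg


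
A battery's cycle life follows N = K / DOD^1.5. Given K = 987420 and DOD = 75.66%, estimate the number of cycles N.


DOD^1.5 = 658.11
N = K / DOD^1.5 = 987420 / 658.11 = 1500

1500 cycles


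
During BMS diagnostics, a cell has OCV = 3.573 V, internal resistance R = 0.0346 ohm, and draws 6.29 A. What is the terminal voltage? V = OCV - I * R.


IR drop = 6.29 * 0.0346 = 0.21763 V
V = 3.573 - 0.21763 = 3.355 V

3.355 V


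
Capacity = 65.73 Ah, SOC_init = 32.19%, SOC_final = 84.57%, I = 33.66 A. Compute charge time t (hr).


delta_Ah = 65.73 * (84.57 - 32.19) / 100 = 34.429 Ah
t = delta_Ah / I = 34.429 / 33.66 = 1.023 hr

1.023 hr


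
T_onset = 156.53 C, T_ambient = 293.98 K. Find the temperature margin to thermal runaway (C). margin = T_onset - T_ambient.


Convert: T_ambient = 293.98 K = 20.83 C
margin = 156.53 - 20.83 = 135.7 C

135.7 C


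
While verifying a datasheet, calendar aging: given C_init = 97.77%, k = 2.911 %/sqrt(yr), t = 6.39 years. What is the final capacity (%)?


Step 1: sqrt(6.39 yr) = 2.5278
Step 2: drop = 2.911 * 2.5278 = 7.3584
Step 3: C_final = 97.77 - 7.3584 = 90.41%

90.41%


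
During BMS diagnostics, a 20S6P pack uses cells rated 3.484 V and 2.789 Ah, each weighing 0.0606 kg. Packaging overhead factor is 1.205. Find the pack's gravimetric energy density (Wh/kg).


Step 1: V_pack = 20 * 3.484 = 69.68 V
Step 2: C_pack = 6 * 2.789 = 16.734 Ah
Step 3: E_pack = V_pack * C_pack = 69.68 * 16.734 = 1166 Wh
Step 4: m_pack = 20 * 6 * 0.0606 * 1.205 = 8.7628 kg
Step 5: ED = E_pack / m_pack = 1166 / 8.7628 = 133.1 Wh/kg

133.1 Wh/kg


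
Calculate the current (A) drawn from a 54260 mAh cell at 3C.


Convert: capacity = 54260 mAh = 54.26 Ah
I = C_rate * capacity = 3 * 54.26 = 162.78 A

162.78 A


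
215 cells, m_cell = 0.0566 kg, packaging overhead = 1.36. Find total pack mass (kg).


Cell mass sum = 215 * 0.0566 = 12.169 kg
With overhead 1.36: m_pack = 12.169 * 1.36 = 16.55 kg

16.55 kg


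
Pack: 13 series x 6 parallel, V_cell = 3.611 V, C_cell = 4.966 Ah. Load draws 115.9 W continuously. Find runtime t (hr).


Step 1: E_pack = Ns * V_cell * Np * C_cell = 13 * 3.611 * 6 * 4.966 = 1398.7 Wh
Step 2: t = E_pack / P = 1398.7 / 115.9 = 12.07 hr

12.07 hr


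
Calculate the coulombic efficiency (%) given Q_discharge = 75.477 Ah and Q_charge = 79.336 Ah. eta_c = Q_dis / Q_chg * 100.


eta_c = Q_dis / Q_chg * 100 = 75.477 / 79.336 * 100 = 95.14%

95.14%


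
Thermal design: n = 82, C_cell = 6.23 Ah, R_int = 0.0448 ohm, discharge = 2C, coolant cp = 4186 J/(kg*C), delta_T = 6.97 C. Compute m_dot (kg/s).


Step 1: I = 2 * 6.23 = 12.46 A
Step 2: Q_cell = I^2 * R = 12.46^2 * 0.0448 = 6.9553 W
Step 3: Q_total = 82 * 6.9553 = 570.33 W
Step 4: m_dot = Q_total / (cp * dT) = 570.33 / (4186 * 6.97) = 0.01955 kg/s

0.01955 kg/s


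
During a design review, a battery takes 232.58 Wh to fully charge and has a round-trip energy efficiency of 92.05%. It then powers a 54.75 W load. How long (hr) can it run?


Step 1: E_discharge = eta/100 * E_charge = 92.05/100 * 232.58 = 214.09 Wh
Step 2: t = E_discharge / P = 214.09 / 54.75 = 3.910 hr

3.910 hr


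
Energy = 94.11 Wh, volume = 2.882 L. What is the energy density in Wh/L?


ED = E / V = 94.11 / 2.882 = 32.65 Wh/L

32.65 Wh/L


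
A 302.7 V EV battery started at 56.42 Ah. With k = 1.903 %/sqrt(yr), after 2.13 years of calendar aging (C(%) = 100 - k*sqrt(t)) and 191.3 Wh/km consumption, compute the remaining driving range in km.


Step 1: capacity retention = 100 - 1.903 * sqrt(2.13) = 100 - 1.903 * 1.4595 = 97.223%
Step 2: C_now = 56.42 * 97.223/100 = 54.853 Ah
Step 3: E_pack = V * C_now = 302.7 * 54.853 = 16604 Wh
Step 4: range = E_pack / consumption = 16604 / 191.3 = 86.80 km

86.80 km


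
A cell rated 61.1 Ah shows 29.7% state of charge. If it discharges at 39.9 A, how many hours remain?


Step 1: remaining = SOC/100 * C_total = 29.7/100 * 61.1 = 18.147 Ah
Step 2: t = remaining / I = 18.147 / 39.9 = 0.4548 hr

0.4548 hr


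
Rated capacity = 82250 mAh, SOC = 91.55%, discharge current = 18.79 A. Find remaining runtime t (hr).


Convert: C_total = 82250 mAh = 82.25 Ah
Step 1: remaining = SOC/100 * C_total = 91.55/100 * 82.25 = 75.3 Ah
Step 2: t = remaining / I = 75.3 / 18.79 = 4.007 hr

4.007 hr


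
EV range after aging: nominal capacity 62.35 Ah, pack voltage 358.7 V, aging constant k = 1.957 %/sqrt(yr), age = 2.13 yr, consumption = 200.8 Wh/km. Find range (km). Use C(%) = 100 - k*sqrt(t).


Step 1: capacity retention = 100 - 1.957 * sqrt(2.13) = 100 - 1.957 * 1.4595 = 97.144%
Step 2: C_now = 62.35 * 97.144/100 = 60.569 Ah
Step 3: E_pack = V * C_now = 358.7 * 60.569 = 21726 Wh
Step 4: range = E_pack / consumption = 21726 / 200.8 = 108.2 km

108.2 km


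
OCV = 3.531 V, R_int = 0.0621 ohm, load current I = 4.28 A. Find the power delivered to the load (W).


Step 1: V_terminal = OCV - I*R = 3.531 - 4.28 * 0.0621 = 3.2652 V
Step 2: P_out = V_terminal * I = 3.2652 * 4.28 = 13.98 W

13.98 W
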